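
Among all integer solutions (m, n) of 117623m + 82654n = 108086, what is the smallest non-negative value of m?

Euclid: 117623 = 1·82654 + 34969; 82654 = 2·34969 + 12716; 34969 = 2·12716 + 9537; 12716 = 1·9537 + 3179; 9537 = 3·3179 + 0 → gcd = 3179; 108086 = 3179·34.
Back-substitution yields 117623·(-7) + 82654·(10) = 3179, so one solution is m = -7·34 = -238, n = 10·34 = 340.
Solutions in m differ by 82654/3179 = 26; the one in [0, 26) is -238 mod 26 = 22.

22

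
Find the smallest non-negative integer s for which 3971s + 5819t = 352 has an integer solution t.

25

Euclid: 5819 = 1·3971 + 1848; 3971 = 2·1848 + 275; 1848 = 6·275 + 198; 275 = 1·198 + 77; 198 = 2·77 + 44; 77 = 1·44 + 33; 44 = 1·33 + 11; 33 = 3·11 + 0 → gcd = 11; 352 = 11·32.
Back-substitution yields 3971·(-148) + 5819·(101) = 11, so one solution is s = -148·32 = -4736, t = 101·32 = 3232.
Solutions in s differ by 5819/11 = 529; the one in [0, 529) is -4736 mod 529 = 25.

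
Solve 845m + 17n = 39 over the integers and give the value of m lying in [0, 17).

16

gcd(845, 17) = 1 (Euclid: 845 = 49·17 + 12; 17 = 1·12 + 5; 12 = 2·5 + 2; 5 = 2·2 + 1; 2 = 2·1 + 0), and 1 | 39.
Extended Euclid: 845·(-7) + 17·(348) = 1. Scale by 39: m₀ = -273.
General solution m = m₀ + 17t; reducing mod 17 gives m = 16 (and n = -793).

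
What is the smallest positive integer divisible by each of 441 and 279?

13671

441 = 3² · 7²; 279 = 3² · 31
max exponents: 3² · 7² · 31 = 13671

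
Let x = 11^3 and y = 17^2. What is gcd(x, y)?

1

min exponent per shared prime: (none) = 1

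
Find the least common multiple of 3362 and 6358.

10687798

3362 = 2 · 41²; 6358 = 2 · 11 · 17²
max exponents: 2 · 11 · 17² · 41² = 10687798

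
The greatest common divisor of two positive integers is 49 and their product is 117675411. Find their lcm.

2401539

Since gcd(u,v)·lcm(u,v) = uv, lcm = 117675411/49 = 2401539.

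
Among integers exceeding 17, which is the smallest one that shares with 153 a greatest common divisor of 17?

34

153 = 17·9. Any t with gcd(t, 153) = 17 is a multiple of 17, say 17s, with s coprime to 9.
Need s > 17/17, so s ≥ 2. First s ≥ 2 with gcd(s, 9) = 1 is s = 2. Thus t = 17·2 = 34.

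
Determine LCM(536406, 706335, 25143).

536406 = 2 · 3 · 13² · 23²; 706335 = 3 · 5 · 7² · 31²; 25143 = 3 · 17² · 29
lcm takes max exponent of each prime: 2 · 3 · 5 · 7² · 13² · 17² · 23² · 29 · 31² = 1058470941525270

1058470941525270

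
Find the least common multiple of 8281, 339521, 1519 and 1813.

389430587

lcm(8281, 339521) = 8281·339521/gcd = 2811573401/8281 = 339521
lcm(339521, 1519) = 339521·1519/gcd = 515732399/49 = 10525151
lcm(10525151, 1813) = 10525151·1813/gcd = 19082098763/49 = 389430587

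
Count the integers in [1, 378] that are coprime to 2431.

Prime factors of 2431: 11, 13, 17. Count integers ≤ 378 divisible by none of them.
By inclusion–exclusion: 378 − ⌊378/11⌋ − ⌊378/13⌋ − ⌊378/17⌋ + ⌊378/143⌋ + ⌊378/187⌋ + ⌊378/221⌋ − ⌊378/2431⌋ = 298.

298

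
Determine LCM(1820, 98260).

1820 = 2² · 5 · 7 · 13; 98260 = 2² · 5 · 17³
max exponents: 2² · 5 · 7 · 13 · 17³ = 8941660

8941660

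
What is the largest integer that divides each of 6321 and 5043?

Euclid: 6321 = 1·5043 + 1278; 5043 = 3·1278 + 1209; 1278 = 1·1209 + 69; 1209 = 17·69 + 36; 69 = 1·36 + 33; 36 = 1·33 + 3; 33 = 11·3 + 0. Last nonzero remainder: 3.

3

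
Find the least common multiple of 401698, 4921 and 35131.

lcm(401698, 4921) = 401698·4921/gcd = 1976755858/19 = 104039782
lcm(104039782, 35131) = 104039782·35131/gcd = 3655021581442/19 = 192369556918

192369556918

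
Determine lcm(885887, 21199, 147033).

885887 = 17 · 31 · 41²; 21199 = 17 · 29 · 43; 147033 = 3² · 17 · 31²
lcm takes max exponent of each prime: 3² · 17 · 29 · 31² · 41² · 43 = 308211603831

308211603831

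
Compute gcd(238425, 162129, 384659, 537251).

3179

gcd(238425, 162129): 238425 = 1·162129 + 76296; 162129 = 2·76296 + 9537; 76296 = 8·9537 + 0 → 9537
gcd(9537, 384659): 384659 = 40·9537 + 3179; 9537 = 3·3179 + 0 → 3179
gcd(3179, 537251): 537251 = 169·3179 + 0 → 3179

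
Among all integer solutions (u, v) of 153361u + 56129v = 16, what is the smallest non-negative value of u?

Euclid: 153361 = 2·56129 + 41103; 56129 = 1·41103 + 15026; 41103 = 2·15026 + 11051; 15026 = 1·11051 + 3975; 11051 = 2·3975 + 3101; 3975 = 1·3101 + 874; 3101 = 3·874 + 479; 874 = 1·479 + 395; 479 = 1·395 + 84; 395 = 4·84 + 59; 84 = 1·59 + 25; 59 = 2·25 + 9; 25 = 2·9 + 7; 9 = 1·7 + 2; 7 = 3·2 + 1; 2 = 2·1 + 0 → gcd = 1; 16 = 1·16.
Back-substitution yields 153361·(24725) + 56129·(-67556) = 1, so one solution is u = 24725·16 = 395600, v = -67556·16 = -1080896.
Solutions in u differ by 56129/1 = 56129; the one in [0, 56129) is 395600 mod 56129 = 2697.

2697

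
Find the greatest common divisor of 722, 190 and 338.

722 = 2 · 19²; 190 = 2 · 5 · 19; 338 = 2 · 13²
gcd takes min exponent of each prime: 2 = 2

2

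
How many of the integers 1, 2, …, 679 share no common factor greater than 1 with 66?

Prime factors of 66: 2, 3, 11. Count integers ≤ 679 divisible by none of them.
By inclusion–exclusion: 679 − ⌊679/2⌋ − ⌊679/3⌋ − ⌊679/11⌋ + ⌊679/6⌋ + ⌊679/22⌋ + ⌊679/33⌋ − ⌊679/66⌋ = 206.

206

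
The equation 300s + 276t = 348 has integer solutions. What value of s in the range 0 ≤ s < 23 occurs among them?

3

Euclid: 300 = 1·276 + 24; 276 = 11·24 + 12; 24 = 2·12 + 0 → gcd = 12; 348 = 12·29.
Back-substitution yields 300·(-11) + 276·(12) = 12, so one solution is s = -11·29 = -319, t = 12·29 = 348.
Solutions in s differ by 276/12 = 23; the one in [0, 23) is -319 mod 23 = 3.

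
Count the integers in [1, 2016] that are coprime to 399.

Prime factors of 399: 3, 7, 19. Count integers ≤ 2016 divisible by none of them.
By inclusion–exclusion: 2016 − ⌊2016/3⌋ − ⌊2016/7⌋ − ⌊2016/19⌋ + ⌊2016/21⌋ + ⌊2016/57⌋ + ⌊2016/133⌋ − ⌊2016/399⌋ = 1091.

1091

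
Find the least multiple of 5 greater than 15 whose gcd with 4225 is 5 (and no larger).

4225 = 5·845. Any k with gcd(k, 4225) = 5 is a multiple of 5, say 5s, with s coprime to 845.
Need s > 15/5, so s ≥ 4. First s ≥ 4 with gcd(s, 845) = 1 is s = 4. Thus k = 5·4 = 20.

20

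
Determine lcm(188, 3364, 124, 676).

lcm(188, 3364) = 188·3364/gcd = 632432/4 = 158108
lcm(158108, 124) = 158108·124/gcd = 19605392/4 = 4901348
lcm(4901348, 676) = 4901348·676/gcd = 3313311248/4 = 828327812

828327812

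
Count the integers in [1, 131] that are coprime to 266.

266 = 2·7·19. Inclusion–exclusion on these primes:
131 − ⌊131/2⌋ − ⌊131/7⌋ − ⌊131/19⌋ + ⌊131/14⌋ + ⌊131/38⌋ + ⌊131/133⌋ − ⌊131/266⌋ = 54

54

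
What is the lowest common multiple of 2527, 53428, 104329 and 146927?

1188933284

lcm(2527, 53428) = 2527·53428/gcd = 135012556/361 = 373996
lcm(373996, 104329) = 373996·104329/gcd = 39018628684/361 = 108084844
lcm(108084844, 146927) = 108084844·146927/gcd = 15880581874388/13357 = 1188933284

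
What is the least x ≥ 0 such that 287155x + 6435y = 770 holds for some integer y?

5

Reduce mod 6435: 287155x ≡ 770 (mod 6435). With g = gcd(287155, 6435) = 55 dividing 770, divide through: 5221x ≡ 14 (mod 117).
Since gcd(5221, 117) = 1, x ≡ 14·(5221)⁻¹ ≡ 5 (mod 117). Smallest non-negative: 5.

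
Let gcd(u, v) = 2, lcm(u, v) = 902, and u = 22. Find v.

82

u·v = gcd·lcm = 2·902 = 1804, so v = 1804/22 = 82.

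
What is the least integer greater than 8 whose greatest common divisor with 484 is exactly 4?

gcd(m, 484) = 4 forces 4 | m; write m = 4s. Then gcd(4s, 4·121) = 4·gcd(s, 121), so need gcd(s, 121) = 1.
4s > 8 gives s ≥ 3. The least s ≥ 3 coprime to 121 is 3, so m = 4·3 = 12.

12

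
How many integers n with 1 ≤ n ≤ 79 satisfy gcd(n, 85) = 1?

60

85 = 5·17. Inclusion–exclusion on these primes:
79 − ⌊79/5⌋ − ⌊79/17⌋ + ⌊79/85⌋ = 60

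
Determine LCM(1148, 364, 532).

283556

1148 = 2² · 7 · 41; 364 = 2² · 7 · 13; 532 = 2² · 7 · 19
lcm takes max exponent of each prime: 2² · 7 · 13 · 19 · 41 = 283556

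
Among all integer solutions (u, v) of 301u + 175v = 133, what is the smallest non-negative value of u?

8

Euclid: 301 = 1·175 + 126; 175 = 1·126 + 49; 126 = 2·49 + 28; 49 = 1·28 + 21; 28 = 1·21 + 7; 21 = 3·7 + 0 → gcd = 7; 133 = 7·19.
Back-substitution yields 301·(7) + 175·(-12) = 7, so one solution is u = 7·19 = 133, v = -12·19 = -228.
Solutions in u differ by 175/7 = 25; the one in [0, 25) is 133 mod 25 = 8.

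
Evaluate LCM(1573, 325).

39325

gcd first: 1573 = 4·325 + 273; 325 = 1·273 + 52; 273 = 5·52 + 13; 52 = 4·13 + 0 → gcd = 13
lcm = 1573·325/gcd = 511225/13 = 39325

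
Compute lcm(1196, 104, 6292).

289432

1196 = 2² · 13 · 23; 104 = 2³ · 13; 6292 = 2² · 11² · 13
lcm takes max exponent of each prime: 2³ · 11² · 13 · 23 = 289432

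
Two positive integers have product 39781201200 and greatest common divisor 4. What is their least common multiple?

gcd·lcm = product, so lcm = 39781201200/4 = 9945300300.

9945300300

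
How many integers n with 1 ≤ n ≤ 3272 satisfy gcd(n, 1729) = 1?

2453

Prime factors of 1729: 7, 13, 19. Count integers ≤ 3272 divisible by none of them.
By inclusion–exclusion: 3272 − ⌊3272/7⌋ − ⌊3272/13⌋ − ⌊3272/19⌋ + ⌊3272/91⌋ + ⌊3272/133⌋ + ⌊3272/247⌋ − ⌊3272/1729⌋ = 2453.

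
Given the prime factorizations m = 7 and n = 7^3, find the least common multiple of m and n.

max exponent per prime: 7^3 = 343

343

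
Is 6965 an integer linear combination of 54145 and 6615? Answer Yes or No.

No

By Bézout, 54145x − 6615y = 6965 has integer solutions iff gcd(54145, 6615) | 6965.
Euclid: 54145 = 8·6615 + 1225; 6615 = 5·1225 + 490; 1225 = 2·490 + 245; 490 = 2·245 + 0. gcd = 245; 6965 mod 245 = 105. No.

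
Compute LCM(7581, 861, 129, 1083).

13365303

7581 = 3 · 7 · 19²; 861 = 3 · 7 · 41; 129 = 3 · 43; 1083 = 3 · 19²
lcm takes max exponent of each prime: 3 · 7 · 19² · 41 · 43 = 13365303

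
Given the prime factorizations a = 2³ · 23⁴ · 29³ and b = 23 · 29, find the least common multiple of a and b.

max exponent per prime: 2³ · 23⁴ · 29³ = 54600337192

54600337192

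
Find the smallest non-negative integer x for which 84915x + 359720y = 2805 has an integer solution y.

1703

gcd(84915, 359720) = 85 (Euclid: 359720 = 4·84915 + 20060; 84915 = 4·20060 + 4675; 20060 = 4·4675 + 1360; 4675 = 3·1360 + 595; 1360 = 2·595 + 170; 595 = 3·170 + 85; 170 = 2·85 + 0), and 85 | 2805.
Extended Euclid: 84915·(1847) + 359720·(-436) = 85. Scale by 33: x₀ = 60951.
General solution x = x₀ + 4232t; reducing mod 4232 gives x = 1703 (and y = -402).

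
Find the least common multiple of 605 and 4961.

24805

605 = 5 · 11²; 4961 = 11² · 41
max exponents: 5 · 11² · 41 = 24805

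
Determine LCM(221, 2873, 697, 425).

2944825

lcm(221, 2873) = 221·2873/gcd = 634933/221 = 2873
lcm(2873, 697) = 2873·697/gcd = 2002481/17 = 117793
lcm(117793, 425) = 117793·425/gcd = 50062025/17 = 2944825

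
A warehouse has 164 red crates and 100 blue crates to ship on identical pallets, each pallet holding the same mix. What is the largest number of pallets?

164 = 2² · 41
100 = 2² · 5²
Common: 2² = 4

4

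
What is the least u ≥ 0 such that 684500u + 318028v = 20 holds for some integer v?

gcd(684500, 318028) = 4 (Euclid: 684500 = 2·318028 + 48444; 318028 = 6·48444 + 27364; 48444 = 1·27364 + 21080; 27364 = 1·21080 + 6284; 21080 = 3·6284 + 2228; 6284 = 2·2228 + 1828; 2228 = 1·1828 + 400; 1828 = 4·400 + 228; 400 = 1·228 + 172; 228 = 1·172 + 56; 172 = 3·56 + 4; 56 = 14·4 + 0), and 4 | 20.
Extended Euclid: 684500·(5567) + 318028·(-11982) = 4. Scale by 5: u₀ = 27835.
General solution u = u₀ + 79507t; reducing mod 79507 gives u = 27835 (and v = -59910).

27835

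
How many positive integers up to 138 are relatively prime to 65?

103

65 = 5·13. Inclusion–exclusion on these primes:
138 − ⌊138/5⌋ − ⌊138/13⌋ + ⌊138/65⌋ = 103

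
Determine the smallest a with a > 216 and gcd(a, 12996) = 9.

225

12996 = 9·1444. Any a with gcd(a, 12996) = 9 is a multiple of 9, say 9s, with s coprime to 1444.
Need s > 216/9, so s ≥ 25. First s ≥ 25 with gcd(s, 1444) = 1 is s = 25. Thus a = 9·25 = 225.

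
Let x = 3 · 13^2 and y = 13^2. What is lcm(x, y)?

max exponent per prime: 3 · 13^2 = 507

507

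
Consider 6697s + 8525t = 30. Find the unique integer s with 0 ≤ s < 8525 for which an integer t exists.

4990

gcd(6697, 8525) = 1 (Euclid: 8525 = 1·6697 + 1828; 6697 = 3·1828 + 1213; 1828 = 1·1213 + 615; 1213 = 1·615 + 598; 615 = 1·598 + 17; 598 = 35·17 + 3; 17 = 5·3 + 2; 3 = 1·2 + 1; 2 = 2·1 + 0), and 1 | 30.
Extended Euclid: 6697·(3008) + 8525·(-2363) = 1. Scale by 30: s₀ = 90240.
General solution s = s₀ + 8525k; reducing mod 8525 gives s = 4990 (and t = -3920).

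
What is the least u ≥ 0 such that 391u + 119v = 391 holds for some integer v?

1

Reduce mod 119: 391u ≡ 391 (mod 119). With g = gcd(391, 119) = 17 dividing 391, divide through: 23u ≡ 23 (mod 7).
Since gcd(23, 7) = 1, u ≡ 23·(23)⁻¹ ≡ 1 (mod 7). Smallest non-negative: 1.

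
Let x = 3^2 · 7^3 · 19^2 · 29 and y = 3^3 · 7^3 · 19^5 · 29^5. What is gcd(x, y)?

min exponent per shared prime: 3^2 · 7^3 · 19^2 · 29 = 32317803

32317803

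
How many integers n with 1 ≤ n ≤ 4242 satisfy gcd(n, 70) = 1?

1455

70 = 2·5·7. Inclusion–exclusion on these primes:
4242 − ⌊4242/2⌋ − ⌊4242/5⌋ − ⌊4242/7⌋ + ⌊4242/10⌋ + ⌊4242/14⌋ + ⌊4242/35⌋ − ⌊4242/70⌋ = 1455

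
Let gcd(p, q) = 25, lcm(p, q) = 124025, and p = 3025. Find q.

p·q = gcd·lcm = 25·124025 = 3100625, so q = 3100625/3025 = 1025.

1025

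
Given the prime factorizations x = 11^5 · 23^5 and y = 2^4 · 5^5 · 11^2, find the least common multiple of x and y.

max exponent per prime: 2^4 · 5^5 · 11^5 · 23^5 = 51828973824650000

51828973824650000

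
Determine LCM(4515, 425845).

54934005

gcd first: 425845 = 94·4515 + 1435; 4515 = 3·1435 + 210; 1435 = 6·210 + 175; 210 = 1·175 + 35; 175 = 5·35 + 0 → gcd = 35
lcm = 4515·425845/gcd = 1922690175/35 = 54934005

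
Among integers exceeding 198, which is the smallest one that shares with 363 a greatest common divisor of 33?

231

gcd(t, 363) = 33 forces 33 | t; write t = 33s. Then gcd(33s, 33·11) = 33·gcd(s, 11), so need gcd(s, 11) = 1.
33s > 198 gives s ≥ 7. The least s ≥ 7 coprime to 11 is 7, so t = 33·7 = 231.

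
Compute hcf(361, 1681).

Euclid: 1681 = 4·361 + 237; 361 = 1·237 + 124; 237 = 1·124 + 113; 124 = 1·113 + 11; 113 = 10·11 + 3; 11 = 3·3 + 2; 3 = 1·2 + 1; 2 = 2·1 + 0. Last nonzero remainder: 1.

1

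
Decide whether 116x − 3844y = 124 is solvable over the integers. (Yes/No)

gcd(116, 3844): 3844 = 33·116 + 16; 116 = 7·16 + 4; 16 = 4·4 + 0 → 4
4 divides 124, so a solution exists.

Yes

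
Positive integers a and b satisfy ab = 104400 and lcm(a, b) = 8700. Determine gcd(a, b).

12

gcd·lcm = product, so gcd = 104400/8700 = 12.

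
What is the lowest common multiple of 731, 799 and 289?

584069

731 = 17 · 43; 799 = 17 · 47; 289 = 17²
lcm takes max exponent of each prime: 17² · 43 · 47 = 584069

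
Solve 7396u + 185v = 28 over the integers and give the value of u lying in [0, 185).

178

gcd(7396, 185) = 1 (Euclid: 7396 = 39·185 + 181; 185 = 1·181 + 4; 181 = 45·4 + 1; 4 = 4·1 + 0), and 1 | 28.
Extended Euclid: 7396·(46) + 185·(-1839) = 1. Scale by 28: u₀ = 1288.
General solution u = u₀ + 185t; reducing mod 185 gives u = 178 (and v = -7116).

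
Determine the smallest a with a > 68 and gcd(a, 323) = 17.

gcd(a, 323) = 17 forces 17 | a; write a = 17s. Then gcd(17s, 17·19) = 17·gcd(s, 19), so need gcd(s, 19) = 1.
17s > 68 gives s ≥ 5. The least s ≥ 5 coprime to 19 is 5, so a = 17·5 = 85.

85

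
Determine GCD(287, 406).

Euclid: 406 = 1·287 + 119; 287 = 2·119 + 49; 119 = 2·49 + 21; 49 = 2·21 + 7; 21 = 3·7 + 0. Last nonzero remainder: 7.

7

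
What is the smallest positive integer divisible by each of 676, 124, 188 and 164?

40382212

lcm(676, 124) = 676·124/gcd = 83824/4 = 20956
lcm(20956, 188) = 20956·188/gcd = 3939728/4 = 984932
lcm(984932, 164) = 984932·164/gcd = 161528848/4 = 40382212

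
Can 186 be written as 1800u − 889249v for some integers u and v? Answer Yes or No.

Yes

By Bézout, 1800u − 889249v = 186 has integer solutions iff gcd(1800, 889249) | 186.
Euclid: 889249 = 494·1800 + 49; 1800 = 36·49 + 36; 49 = 1·36 + 13; 36 = 2·13 + 10; 13 = 1·10 + 3; 10 = 3·3 + 1; 3 = 3·1 + 0. gcd = 1; 186 mod 1 = 0. Yes.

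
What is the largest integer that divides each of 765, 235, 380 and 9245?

5

765 = 3² · 5 · 17; 235 = 5 · 47; 380 = 2² · 5 · 19; 9245 = 5 · 43²
gcd takes min exponent of each prime: 5 = 5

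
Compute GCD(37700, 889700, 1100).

100

gcd(37700, 889700): 889700 = 23·37700 + 22600; 37700 = 1·22600 + 15100; 22600 = 1·15100 + 7500; 15100 = 2·7500 + 100; 7500 = 75·100 + 0 → 100
gcd(100, 1100): 1100 = 11·100 + 0 → 100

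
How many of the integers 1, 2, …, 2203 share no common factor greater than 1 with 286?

286 = 2·11·13. Inclusion–exclusion on these primes:
2203 − ⌊2203/2⌋ − ⌊2203/11⌋ − ⌊2203/13⌋ + ⌊2203/22⌋ + ⌊2203/26⌋ + ⌊2203/143⌋ − ⌊2203/286⌋ = 925

925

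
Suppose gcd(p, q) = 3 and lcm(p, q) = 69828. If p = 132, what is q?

p·q = gcd·lcm = 3·69828 = 209484, so q = 209484/132 = 1587.

1587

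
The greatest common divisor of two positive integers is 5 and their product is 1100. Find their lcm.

220

For any two positive integers, gcd × lcm equals their product. Hence lcm = 1100 / 5 = 220.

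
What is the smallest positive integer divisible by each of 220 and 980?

220 = 2² · 5 · 11; 980 = 2² · 5 · 7²
max exponents: 2² · 5 · 7² · 11 = 10780

10780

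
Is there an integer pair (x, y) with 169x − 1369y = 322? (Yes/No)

By Bézout, 169x − 1369y = 322 has integer solutions iff gcd(169, 1369) | 322.
Euclid: 1369 = 8·169 + 17; 169 = 9·17 + 16; 17 = 1·16 + 1; 16 = 16·1 + 0. gcd = 1; 322 mod 1 = 0. Yes.

Yes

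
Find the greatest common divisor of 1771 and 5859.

Euclid: 5859 = 3·1771 + 546; 1771 = 3·546 + 133; 546 = 4·133 + 14; 133 = 9·14 + 7; 14 = 2·7 + 0. Last nonzero remainder: 7.

7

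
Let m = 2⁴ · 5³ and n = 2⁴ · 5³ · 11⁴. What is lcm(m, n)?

29282000

max exponent per prime: 2⁴ · 5³ · 11⁴ = 29282000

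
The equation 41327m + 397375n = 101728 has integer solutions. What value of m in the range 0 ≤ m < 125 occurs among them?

Euclid: 397375 = 9·41327 + 25432; 41327 = 1·25432 + 15895; 25432 = 1·15895 + 9537; 15895 = 1·9537 + 6358; 9537 = 1·6358 + 3179; 6358 = 2·3179 + 0 → gcd = 3179; 101728 = 3179·32.
Back-substitution yields 41327·(-48) + 397375·(5) = 3179, so one solution is m = -48·32 = -1536, n = 5·32 = 160.
Solutions in m differ by 397375/3179 = 125; the one in [0, 125) is -1536 mod 125 = 89.

89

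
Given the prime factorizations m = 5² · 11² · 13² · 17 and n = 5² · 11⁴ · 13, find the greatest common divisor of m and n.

min exponent per shared prime: 5² · 11² · 13 = 39325

39325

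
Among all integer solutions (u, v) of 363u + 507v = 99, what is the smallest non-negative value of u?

31

gcd(363, 507) = 3 (Euclid: 507 = 1·363 + 144; 363 = 2·144 + 75; 144 = 1·75 + 69; 75 = 1·69 + 6; 69 = 11·6 + 3; 6 = 2·3 + 0), and 3 | 99.
Extended Euclid: 363·(-81) + 507·(58) = 3. Scale by 33: u₀ = -2673.
General solution u = u₀ + 169t; reducing mod 169 gives u = 31 (and v = -22).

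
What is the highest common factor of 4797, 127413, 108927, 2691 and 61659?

4797 = 3² · 13 · 41; 127413 = 3⁴ · 11² · 13; 108927 = 3² · 7² · 13 · 19; 2691 = 3² · 13 · 23; 61659 = 3² · 13 · 17 · 31
gcd takes min exponent of each prime: 3² · 13 = 117

117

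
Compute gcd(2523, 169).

2523 = 3 · 29²
169 = 13²
Common: 1 = 1

1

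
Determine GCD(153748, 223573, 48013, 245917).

153748 = 2² · 7 · 17² · 19; 223573 = 7 · 19 · 41²; 48013 = 7 · 19³; 245917 = 7 · 19 · 43²
gcd takes min exponent of each prime: 7 · 19 = 133

133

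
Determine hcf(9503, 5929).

9503 = 13 · 17 · 43
5929 = 7² · 11²
Common: 1 = 1

1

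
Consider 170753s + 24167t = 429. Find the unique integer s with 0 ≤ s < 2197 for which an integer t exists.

gcd(170753, 24167) = 11 (Euclid: 170753 = 7·24167 + 1584; 24167 = 15·1584 + 407; 1584 = 3·407 + 363; 407 = 1·363 + 44; 363 = 8·44 + 11; 44 = 4·11 + 0), and 11 | 429.
Extended Euclid: 170753·(534) + 24167·(-3773) = 11. Scale by 39: s₀ = 20826.
General solution s = s₀ + 2197k; reducing mod 2197 gives s = 1053 (and t = -7440).

1053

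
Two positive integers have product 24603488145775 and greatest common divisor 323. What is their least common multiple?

76171789925

gcd·lcm = product, so lcm = 24603488145775/323 = 76171789925.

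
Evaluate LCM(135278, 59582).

135278 = 2 · 11² · 13 · 43; 59582 = 2 · 31³
max exponents: 2 · 11² · 13 · 31³ · 43 = 4030066898

4030066898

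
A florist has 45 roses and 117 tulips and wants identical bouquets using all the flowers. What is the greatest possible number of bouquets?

9

45 = 3² · 5
117 = 3² · 13
Common: 3² = 9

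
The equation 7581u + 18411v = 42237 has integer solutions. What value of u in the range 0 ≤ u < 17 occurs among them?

8

gcd(7581, 18411) = 1083 (Euclid: 18411 = 2·7581 + 3249; 7581 = 2·3249 + 1083; 3249 = 3·1083 + 0), and 1083 | 42237.
Extended Euclid: 7581·(5) + 18411·(-2) = 1083. Scale by 39: u₀ = 195.
General solution u = u₀ + 17t; reducing mod 17 gives u = 8 (and v = -1).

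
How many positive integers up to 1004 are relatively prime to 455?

636

455 = 5·7·13. Inclusion–exclusion on these primes:
1004 − ⌊1004/5⌋ − ⌊1004/7⌋ − ⌊1004/13⌋ + ⌊1004/35⌋ + ⌊1004/65⌋ + ⌊1004/91⌋ − ⌊1004/455⌋ = 636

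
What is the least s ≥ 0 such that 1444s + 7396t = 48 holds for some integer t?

Reduce mod 7396: 1444s ≡ 48 (mod 7396). With g = gcd(1444, 7396) = 4 dividing 48, divide through: 361s ≡ 12 (mod 1849).
Since gcd(361, 1849) = 1, s ≡ 12·(361)⁻¹ ≡ 671 (mod 1849). Smallest non-negative: 671.

671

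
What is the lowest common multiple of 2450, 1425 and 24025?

134203650

lcm(2450, 1425) = 2450·1425/gcd = 3491250/25 = 139650
lcm(139650, 24025) = 139650·24025/gcd = 3355091250/25 = 134203650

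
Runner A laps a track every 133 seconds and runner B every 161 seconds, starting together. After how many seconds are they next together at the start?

133 = 7 · 19; 161 = 7 · 23
max exponents: 7 · 19 · 23 = 3059

3059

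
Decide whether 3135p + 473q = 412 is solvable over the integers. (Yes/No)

gcd(3135, 473): 3135 = 6·473 + 297; 473 = 1·297 + 176; 297 = 1·176 + 121; 176 = 1·121 + 55; 121 = 2·55 + 11; 55 = 5·11 + 0 → 11
11 does not divide 412, so a solution does not exist.

No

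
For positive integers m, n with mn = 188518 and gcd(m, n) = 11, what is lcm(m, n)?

Since gcd(m,n)·lcm(m,n) = mn, lcm = 188518/11 = 17138.

17138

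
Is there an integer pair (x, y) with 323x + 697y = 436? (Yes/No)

No

By Bézout, 323x + 697y = 436 has integer solutions iff gcd(323, 697) | 436.
Euclid: 697 = 2·323 + 51; 323 = 6·51 + 17; 51 = 3·17 + 0. gcd = 17; 436 mod 17 = 11. No.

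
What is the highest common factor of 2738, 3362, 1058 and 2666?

2

gcd(2738, 3362): 3362 = 1·2738 + 624; 2738 = 4·624 + 242; 624 = 2·242 + 140; 242 = 1·140 + 102; 140 = 1·102 + 38; 102 = 2·38 + 26; 38 = 1·26 + 12; 26 = 2·12 + 2; 12 = 6·2 + 0 → 2
gcd(2, 1058): 1058 = 529·2 + 0 → 2
gcd(2, 2666): 2666 = 1333·2 + 0 → 2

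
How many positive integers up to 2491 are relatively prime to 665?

1619

Prime factors of 665: 5, 7, 19. Count integers ≤ 2491 divisible by none of them.
By inclusion–exclusion: 2491 − ⌊2491/5⌋ − ⌊2491/7⌋ − ⌊2491/19⌋ + ⌊2491/35⌋ + ⌊2491/95⌋ + ⌊2491/133⌋ − ⌊2491/665⌋ = 1619.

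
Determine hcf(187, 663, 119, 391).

gcd(187, 663): 663 = 3·187 + 102; 187 = 1·102 + 85; 102 = 1·85 + 17; 85 = 5·17 + 0 → 17
gcd(17, 119): 119 = 7·17 + 0 → 17
gcd(17, 391): 391 = 23·17 + 0 → 17

17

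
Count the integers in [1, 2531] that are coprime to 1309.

1857

Prime factors of 1309: 7, 11, 17. Count integers ≤ 2531 divisible by none of them.
By inclusion–exclusion: 2531 − ⌊2531/7⌋ − ⌊2531/11⌋ − ⌊2531/17⌋ + ⌊2531/77⌋ + ⌊2531/119⌋ + ⌊2531/187⌋ − ⌊2531/1309⌋ = 1857.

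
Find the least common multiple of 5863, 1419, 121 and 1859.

108154761

lcm(5863, 1419) = 5863·1419/gcd = 8319597/11 = 756327
lcm(756327, 121) = 756327·121/gcd = 91515567/11 = 8319597
lcm(8319597, 1859) = 8319597·1859/gcd = 15466130823/143 = 108154761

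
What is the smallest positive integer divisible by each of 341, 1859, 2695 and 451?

578883305

341 = 11 · 31; 1859 = 11 · 13²; 2695 = 5 · 7² · 11; 451 = 11 · 41
lcm takes max exponent of each prime: 5 · 7² · 11 · 13² · 31 · 41 = 578883305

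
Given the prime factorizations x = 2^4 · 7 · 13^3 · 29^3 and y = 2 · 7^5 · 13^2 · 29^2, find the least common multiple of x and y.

max exponent per prime: 2^4 · 7^5 · 13^3 · 29^3 = 14409013005296

14409013005296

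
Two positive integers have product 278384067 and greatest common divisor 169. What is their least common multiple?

For any two positive integers, gcd × lcm equals their product. Hence lcm = 278384067 / 169 = 1647243.

1647243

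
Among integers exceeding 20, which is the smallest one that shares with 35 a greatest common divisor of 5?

25

gcd(k, 35) = 5 forces 5 | k; write k = 5s. Then gcd(5s, 5·7) = 5·gcd(s, 7), so need gcd(s, 7) = 1.
5s > 20 gives s ≥ 5. The least s ≥ 5 coprime to 7 is 5, so k = 5·5 = 25.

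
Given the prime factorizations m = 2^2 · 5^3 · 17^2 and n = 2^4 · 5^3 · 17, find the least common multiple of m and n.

578000

max exponent per prime: 2^4 · 5^3 · 17^2 = 578000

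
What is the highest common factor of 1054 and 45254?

34

Euclid: 45254 = 42·1054 + 986; 1054 = 1·986 + 68; 986 = 14·68 + 34; 68 = 2·34 + 0. Last nonzero remainder: 34.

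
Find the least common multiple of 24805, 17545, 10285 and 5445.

110059785

24805 = 5 · 11² · 41; 17545 = 5 · 11² · 29; 10285 = 5 · 11² · 17; 5445 = 3² · 5 · 11²
lcm takes max exponent of each prime: 3² · 5 · 11² · 17 · 29 · 41 = 110059785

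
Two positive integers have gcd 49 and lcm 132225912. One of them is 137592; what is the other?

47089

a·b = gcd·lcm = 49·132225912 = 6479069688, so b = 6479069688/137592 = 47089.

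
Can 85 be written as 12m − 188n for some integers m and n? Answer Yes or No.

No

gcd(12, 188): 188 = 15·12 + 8; 12 = 1·8 + 4; 8 = 2·4 + 0 → 4
4 does not divide 85, so a solution does not exist.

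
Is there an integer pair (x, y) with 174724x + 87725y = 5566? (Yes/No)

Yes

By Bézout, 174724x + 87725y = 5566 has integer solutions iff gcd(174724, 87725) | 5566.
Euclid: 174724 = 1·87725 + 86999; 87725 = 1·86999 + 726; 86999 = 119·726 + 605; 726 = 1·605 + 121; 605 = 5·121 + 0. gcd = 121; 5566 mod 121 = 0. Yes.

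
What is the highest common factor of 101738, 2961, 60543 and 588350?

7

101738 = 2 · 7 · 13² · 43; 2961 = 3² · 7 · 47; 60543 = 3² · 7 · 31²; 588350 = 2 · 5² · 7 · 41²
gcd takes min exponent of each prime: 7 = 7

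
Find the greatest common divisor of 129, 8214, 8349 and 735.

129 = 3 · 43; 8214 = 2 · 3 · 37²; 8349 = 3 · 11² · 23; 735 = 3 · 5 · 7²
gcd takes min exponent of each prime: 3 = 3

3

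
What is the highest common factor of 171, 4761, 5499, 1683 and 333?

9

gcd(171, 4761): 4761 = 27·171 + 144; 171 = 1·144 + 27; 144 = 5·27 + 9; 27 = 3·9 + 0 → 9
gcd(9, 5499): 5499 = 611·9 + 0 → 9
gcd(9, 1683): 1683 = 187·9 + 0 → 9
gcd(9, 333): 333 = 37·9 + 0 → 9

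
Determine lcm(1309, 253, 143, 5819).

9001993

1309 = 7 · 11 · 17; 253 = 11 · 23; 143 = 11 · 13; 5819 = 11 · 23²
lcm takes max exponent of each prime: 7 · 11 · 13 · 17 · 23² = 9001993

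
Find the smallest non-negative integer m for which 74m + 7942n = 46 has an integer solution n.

3435

gcd(74, 7942) = 2 (Euclid: 7942 = 107·74 + 24; 74 = 3·24 + 2; 24 = 12·2 + 0), and 2 | 46.
Extended Euclid: 74·(322) + 7942·(-3) = 2. Scale by 23: m₀ = 7406.
General solution m = m₀ + 3971t; reducing mod 3971 gives m = 3435 (and n = -32).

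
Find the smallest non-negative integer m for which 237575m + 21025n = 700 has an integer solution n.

187

Reduce mod 21025: 237575m ≡ 700 (mod 21025). With g = gcd(237575, 21025) = 25 dividing 700, divide through: 9503m ≡ 28 (mod 841).
Since gcd(9503, 841) = 1, m ≡ 28·(9503)⁻¹ ≡ 187 (mod 841). Smallest non-negative: 187.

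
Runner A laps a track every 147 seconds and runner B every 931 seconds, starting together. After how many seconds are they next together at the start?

2793

gcd first: 931 = 6·147 + 49; 147 = 3·49 + 0 → gcd = 49
lcm = 147·931/gcd = 136857/49 = 2793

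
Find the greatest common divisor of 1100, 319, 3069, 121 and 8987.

11

1100 = 2² · 5² · 11; 319 = 11 · 29; 3069 = 3² · 11 · 31; 121 = 11²; 8987 = 11 · 19 · 43
gcd takes min exponent of each prime: 11 = 11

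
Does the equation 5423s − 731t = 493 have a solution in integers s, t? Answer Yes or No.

By Bézout, 5423s − 731t = 493 has integer solutions iff gcd(5423, 731) | 493.
Euclid: 5423 = 7·731 + 306; 731 = 2·306 + 119; 306 = 2·119 + 68; 119 = 1·68 + 51; 68 = 1·51 + 17; 51 = 3·17 + 0. gcd = 17; 493 mod 17 = 0. Yes.

Yes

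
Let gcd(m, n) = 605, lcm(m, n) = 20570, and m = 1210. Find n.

m·n = gcd·lcm = 605·20570 = 12444850, so n = 12444850/1210 = 10285.

10285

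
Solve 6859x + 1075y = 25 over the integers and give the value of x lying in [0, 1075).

50

Euclid: 6859 = 6·1075 + 409; 1075 = 2·409 + 257; 409 = 1·257 + 152; 257 = 1·152 + 105; 152 = 1·105 + 47; 105 = 2·47 + 11; 47 = 4·11 + 3; 11 = 3·3 + 2; 3 = 1·2 + 1; 2 = 2·1 + 0 → gcd = 1; 25 = 1·25.
Back-substitution yields 6859·(389) + 1075·(-2482) = 1, so one solution is x = 389·25 = 9725, y = -2482·25 = -62050.
Solutions in x differ by 1075/1 = 1075; the one in [0, 1075) is 9725 mod 1075 = 50.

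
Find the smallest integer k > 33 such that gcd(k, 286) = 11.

55

Multiples of 11 above 33: 11·4, 11·5, … . Need the cofactor coprime to 286/11 = 26.
Checking s = 4, 5, … the first with gcd(s, 26) = 1 is s = 5, giving 55.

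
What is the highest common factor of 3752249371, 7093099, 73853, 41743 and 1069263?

3211

3752249371 = 13² · 19 · 23² · 47²; 7093099 = 13² · 19 · 47²; 73853 = 13² · 19 · 23; 41743 = 13³ · 19; 1069263 = 3² · 13² · 19 · 37
gcd takes min exponent of each prime: 13² · 19 = 3211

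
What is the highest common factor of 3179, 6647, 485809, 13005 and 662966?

289

3179 = 11 · 17²; 6647 = 17² · 23; 485809 = 17² · 41²; 13005 = 3² · 5 · 17²; 662966 = 2 · 17² · 31 · 37
gcd takes min exponent of each prime: 17² = 289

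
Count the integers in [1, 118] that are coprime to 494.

51

Prime factors of 494: 2, 13, 19. Count integers ≤ 118 divisible by none of them.
By inclusion–exclusion: 118 − ⌊118/2⌋ − ⌊118/13⌋ − ⌊118/19⌋ + ⌊118/26⌋ + ⌊118/38⌋ + ⌊118/247⌋ − ⌊118/494⌋ = 51.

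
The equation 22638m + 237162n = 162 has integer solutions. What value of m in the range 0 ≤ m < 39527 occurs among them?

27385

gcd(22638, 237162) = 6 (Euclid: 237162 = 10·22638 + 10782; 22638 = 2·10782 + 1074; 10782 = 10·1074 + 42; 1074 = 25·42 + 24; 42 = 1·24 + 18; 24 = 1·18 + 6; 18 = 3·6 + 0), and 6 | 162.
Extended Euclid: 22638·(11262) + 237162·(-1075) = 6. Scale by 27: m₀ = 304074.
General solution m = m₀ + 39527t; reducing mod 39527 gives m = 27385 (and n = -2614).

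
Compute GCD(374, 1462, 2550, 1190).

gcd(374, 1462): 1462 = 3·374 + 340; 374 = 1·340 + 34; 340 = 10·34 + 0 → 34
gcd(34, 2550): 2550 = 75·34 + 0 → 34
gcd(34, 1190): 1190 = 35·34 + 0 → 34

34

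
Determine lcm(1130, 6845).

gcd first: 6845 = 6·1130 + 65; 1130 = 17·65 + 25; 65 = 2·25 + 15; 25 = 1·15 + 10; 15 = 1·10 + 5; 10 = 2·5 + 0 → gcd = 5
lcm = 1130·6845/gcd = 7734850/5 = 1546970

1546970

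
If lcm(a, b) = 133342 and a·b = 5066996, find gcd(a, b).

38

From gcd × lcm = ab: gcd = 5066996 / 133342 = 38.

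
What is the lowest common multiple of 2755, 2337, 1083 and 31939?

lcm(2755, 2337) = 2755·2337/gcd = 6438435/19 = 338865
lcm(338865, 1083) = 338865·1083/gcd = 366990795/57 = 6438435
lcm(6438435, 31939) = 6438435·31939/gcd = 205637175465/779 = 263975835

263975835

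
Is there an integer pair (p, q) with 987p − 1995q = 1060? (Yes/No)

No

By Bézout, 987p − 1995q = 1060 has integer solutions iff gcd(987, 1995) | 1060.
Euclid: 1995 = 2·987 + 21; 987 = 47·21 + 0. gcd = 21; 1060 mod 21 = 10. No.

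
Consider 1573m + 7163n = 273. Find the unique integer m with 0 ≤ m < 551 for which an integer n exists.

155

Euclid: 7163 = 4·1573 + 871; 1573 = 1·871 + 702; 871 = 1·702 + 169; 702 = 4·169 + 26; 169 = 6·26 + 13; 26 = 2·13 + 0 → gcd = 13; 273 = 13·21.
Back-substitution yields 1573·(-255) + 7163·(56) = 13, so one solution is m = -255·21 = -5355, n = 56·21 = 1176.
Solutions in m differ by 7163/13 = 551; the one in [0, 551) is -5355 mod 551 = 155.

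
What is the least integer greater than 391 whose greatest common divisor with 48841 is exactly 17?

gcd(m, 48841) = 17 forces 17 | m; write m = 17s. Then gcd(17s, 17·2873) = 17·gcd(s, 2873), so need gcd(s, 2873) = 1.
17s > 391 gives s ≥ 24. The least s ≥ 24 coprime to 2873 is 24, so m = 17·24 = 408.

408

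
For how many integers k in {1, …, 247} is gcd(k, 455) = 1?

156

455 = 5·7·13. Inclusion–exclusion on these primes:
247 − ⌊247/5⌋ − ⌊247/7⌋ − ⌊247/13⌋ + ⌊247/35⌋ + ⌊247/65⌋ + ⌊247/91⌋ − ⌊247/455⌋ = 156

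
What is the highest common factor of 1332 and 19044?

1332 = 2² · 3² · 37
19044 = 2² · 3² · 23²
Common: 2² · 3² = 36

36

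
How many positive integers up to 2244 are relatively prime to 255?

1127

Prime factors of 255: 3, 5, 17. Count integers ≤ 2244 divisible by none of them.
By inclusion–exclusion: 2244 − ⌊2244/3⌋ − ⌊2244/5⌋ − ⌊2244/17⌋ + ⌊2244/15⌋ + ⌊2244/51⌋ + ⌊2244/85⌋ − ⌊2244/255⌋ = 1127.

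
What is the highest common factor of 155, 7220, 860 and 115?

5

gcd(155, 7220): 7220 = 46·155 + 90; 155 = 1·90 + 65; 90 = 1·65 + 25; 65 = 2·25 + 15; 25 = 1·15 + 10; 15 = 1·10 + 5; 10 = 2·5 + 0 → 5
gcd(5, 860): 860 = 172·5 + 0 → 5
gcd(5, 115): 115 = 23·5 + 0 → 5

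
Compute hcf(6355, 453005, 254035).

6355 = 5 · 31 · 41; 453005 = 5 · 7² · 43²; 254035 = 5 · 23 · 47²
gcd takes min exponent of each prime: 5 = 5

5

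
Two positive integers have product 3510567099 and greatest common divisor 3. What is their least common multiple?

gcd·lcm = product, so lcm = 3510567099/3 = 1170189033.

1170189033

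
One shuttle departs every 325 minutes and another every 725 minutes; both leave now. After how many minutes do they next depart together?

325 = 5² · 13; 725 = 5² · 29
max exponents: 5² · 13 · 29 = 9425

9425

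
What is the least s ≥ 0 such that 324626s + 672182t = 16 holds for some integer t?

gcd(324626, 672182) = 2 (Euclid: 672182 = 2·324626 + 22930; 324626 = 14·22930 + 3606; 22930 = 6·3606 + 1294; 3606 = 2·1294 + 1018; 1294 = 1·1018 + 276; 1018 = 3·276 + 190; 276 = 1·190 + 86; 190 = 2·86 + 18; 86 = 4·18 + 14; 18 = 1·14 + 4; 14 = 3·4 + 2; 4 = 2·2 + 0), and 2 | 16.
Extended Euclid: 324626·(-148566) + 672182·(71749) = 2. Scale by 8: s₀ = -1188528.
General solution s = s₀ + 336091k; reducing mod 336091 gives s = 155836 (and t = -75260).

155836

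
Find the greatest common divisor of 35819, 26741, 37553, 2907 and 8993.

35819 = 7² · 17 · 43; 26741 = 11² · 13 · 17; 37553 = 17 · 47²; 2907 = 3² · 17 · 19; 8993 = 17 · 23²
gcd takes min exponent of each prime: 17 = 17

17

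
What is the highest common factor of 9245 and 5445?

5

9245 = 5 · 43²
5445 = 3² · 5 · 11²
Common: 5 = 5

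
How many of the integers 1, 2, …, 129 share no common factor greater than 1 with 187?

111

187 = 11·17. Inclusion–exclusion on these primes:
129 − ⌊129/11⌋ − ⌊129/17⌋ + ⌊129/187⌋ = 111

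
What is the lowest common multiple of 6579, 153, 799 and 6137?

lcm(6579, 153) = 6579·153/gcd = 1006587/153 = 6579
lcm(6579, 799) = 6579·799/gcd = 5256621/17 = 309213
lcm(309213, 6137) = 309213·6137/gcd = 1897640181/17 = 111625893

111625893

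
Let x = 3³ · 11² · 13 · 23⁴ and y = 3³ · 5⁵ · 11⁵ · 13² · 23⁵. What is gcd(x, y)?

11885127111

min exponent per shared prime: 3³ · 11² · 13 · 23⁴ = 11885127111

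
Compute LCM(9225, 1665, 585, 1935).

190800675

9225 = 3² · 5² · 41; 1665 = 3² · 5 · 37; 585 = 3² · 5 · 13; 1935 = 3² · 5 · 43
lcm takes max exponent of each prime: 3² · 5² · 13 · 37 · 41 · 43 = 190800675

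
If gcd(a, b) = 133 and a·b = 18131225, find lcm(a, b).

136325

For any two positive integers, gcd × lcm equals their product. Hence lcm = 18131225 / 133 = 136325.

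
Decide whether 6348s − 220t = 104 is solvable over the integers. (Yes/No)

Yes

gcd(6348, 220): 6348 = 28·220 + 188; 220 = 1·188 + 32; 188 = 5·32 + 28; 32 = 1·28 + 4; 28 = 7·4 + 0 → 4
4 divides 104, so a solution exists.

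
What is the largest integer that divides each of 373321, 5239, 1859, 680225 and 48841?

gcd(373321, 5239): 373321 = 71·5239 + 1352; 5239 = 3·1352 + 1183; 1352 = 1·1183 + 169; 1183 = 7·169 + 0 → 169
gcd(169, 1859): 1859 = 11·169 + 0 → 169
gcd(169, 680225): 680225 = 4025·169 + 0 → 169
gcd(169, 48841): 48841 = 289·169 + 0 → 169

169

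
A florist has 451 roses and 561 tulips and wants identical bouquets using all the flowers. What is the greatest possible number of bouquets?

11

451 = 11 · 41
561 = 3 · 11 · 17
Common: 11 = 11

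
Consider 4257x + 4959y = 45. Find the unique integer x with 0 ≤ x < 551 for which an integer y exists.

7

Euclid: 4959 = 1·4257 + 702; 4257 = 6·702 + 45; 702 = 15·45 + 27; 45 = 1·27 + 18; 27 = 1·18 + 9; 18 = 2·9 + 0 → gcd = 9; 45 = 9·5.
Back-substitution yields 4257·(-219) + 4959·(188) = 9, so one solution is x = -219·5 = -1095, y = 188·5 = 940.
Solutions in x differ by 4959/9 = 551; the one in [0, 551) is -1095 mod 551 = 7.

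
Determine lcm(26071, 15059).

392603189

26071 = 29² · 31; 15059 = 11 · 37²
max exponents: 11 · 29² · 31 · 37² = 392603189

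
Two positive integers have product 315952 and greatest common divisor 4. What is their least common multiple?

78988

Since gcd(u,v)·lcm(u,v) = uv, lcm = 315952/4 = 78988.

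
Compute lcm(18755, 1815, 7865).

lcm(18755, 1815) = 18755·1815/gcd = 34040325/605 = 56265
lcm(56265, 7865) = 56265·7865/gcd = 442524225/605 = 731445

731445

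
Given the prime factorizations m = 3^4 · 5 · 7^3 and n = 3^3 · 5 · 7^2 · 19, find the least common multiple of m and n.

2639385

max exponent per prime: 3^4 · 5 · 7^3 · 19 = 2639385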